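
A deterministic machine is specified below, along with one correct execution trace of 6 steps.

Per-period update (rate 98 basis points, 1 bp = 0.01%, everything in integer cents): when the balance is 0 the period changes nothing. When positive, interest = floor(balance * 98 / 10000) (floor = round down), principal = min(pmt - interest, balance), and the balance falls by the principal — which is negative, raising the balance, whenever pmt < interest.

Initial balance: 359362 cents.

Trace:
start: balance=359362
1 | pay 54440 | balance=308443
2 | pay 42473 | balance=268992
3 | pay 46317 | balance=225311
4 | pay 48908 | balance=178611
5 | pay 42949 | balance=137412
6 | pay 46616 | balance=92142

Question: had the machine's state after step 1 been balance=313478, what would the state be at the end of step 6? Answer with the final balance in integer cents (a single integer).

state after step 1 := balance=313478
2 | pay 42473 | balance=274077
3 | pay 46317 | balance=230445
4 | pay 48908 | balance=183795
5 | pay 42949 | balance=142647
6 | pay 46616 | balance=97428

97428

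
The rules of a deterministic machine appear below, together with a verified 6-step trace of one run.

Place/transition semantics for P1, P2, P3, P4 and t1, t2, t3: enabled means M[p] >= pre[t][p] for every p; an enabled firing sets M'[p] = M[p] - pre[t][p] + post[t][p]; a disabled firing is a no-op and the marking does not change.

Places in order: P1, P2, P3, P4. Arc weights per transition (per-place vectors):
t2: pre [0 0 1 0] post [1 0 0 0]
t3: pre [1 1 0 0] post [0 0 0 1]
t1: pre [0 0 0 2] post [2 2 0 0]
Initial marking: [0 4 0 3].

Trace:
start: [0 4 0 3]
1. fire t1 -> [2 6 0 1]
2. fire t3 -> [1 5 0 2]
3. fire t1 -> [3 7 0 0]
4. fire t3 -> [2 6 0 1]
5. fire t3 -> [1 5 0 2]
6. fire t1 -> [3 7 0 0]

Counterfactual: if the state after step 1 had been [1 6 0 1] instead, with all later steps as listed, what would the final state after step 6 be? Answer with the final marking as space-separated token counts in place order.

2 7 0 0

state after step 1 := [1 6 0 1]
2. fire t3 -> [0 5 0 2]
3. fire t1 -> [2 7 0 0]
4. fire t3 -> [1 6 0 1]
5. fire t3 -> [0 5 0 2]
6. fire t1 -> [2 7 0 0]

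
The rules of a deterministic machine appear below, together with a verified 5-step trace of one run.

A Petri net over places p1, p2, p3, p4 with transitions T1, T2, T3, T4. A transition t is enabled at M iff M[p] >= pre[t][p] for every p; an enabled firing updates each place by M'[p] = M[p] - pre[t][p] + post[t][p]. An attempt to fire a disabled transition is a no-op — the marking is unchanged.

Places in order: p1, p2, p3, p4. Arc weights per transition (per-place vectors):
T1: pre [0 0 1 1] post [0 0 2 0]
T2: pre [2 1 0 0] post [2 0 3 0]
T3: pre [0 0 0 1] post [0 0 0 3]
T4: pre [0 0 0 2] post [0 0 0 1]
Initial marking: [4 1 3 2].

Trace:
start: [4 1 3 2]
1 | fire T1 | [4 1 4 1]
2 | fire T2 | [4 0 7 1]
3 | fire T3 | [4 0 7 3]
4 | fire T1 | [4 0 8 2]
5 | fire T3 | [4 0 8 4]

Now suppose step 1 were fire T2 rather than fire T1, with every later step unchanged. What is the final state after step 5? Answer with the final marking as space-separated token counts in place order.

4 0 7 5

(re-executing from step 1 with the substitution; state before step 1: [4 1 3 2])
1 | fire T2 | [4 0 6 2]
2 | fire T2 | [4 0 6 2]
3 | fire T3 | [4 0 6 4]
4 | fire T1 | [4 0 7 3]
5 | fire T3 | [4 0 7 5]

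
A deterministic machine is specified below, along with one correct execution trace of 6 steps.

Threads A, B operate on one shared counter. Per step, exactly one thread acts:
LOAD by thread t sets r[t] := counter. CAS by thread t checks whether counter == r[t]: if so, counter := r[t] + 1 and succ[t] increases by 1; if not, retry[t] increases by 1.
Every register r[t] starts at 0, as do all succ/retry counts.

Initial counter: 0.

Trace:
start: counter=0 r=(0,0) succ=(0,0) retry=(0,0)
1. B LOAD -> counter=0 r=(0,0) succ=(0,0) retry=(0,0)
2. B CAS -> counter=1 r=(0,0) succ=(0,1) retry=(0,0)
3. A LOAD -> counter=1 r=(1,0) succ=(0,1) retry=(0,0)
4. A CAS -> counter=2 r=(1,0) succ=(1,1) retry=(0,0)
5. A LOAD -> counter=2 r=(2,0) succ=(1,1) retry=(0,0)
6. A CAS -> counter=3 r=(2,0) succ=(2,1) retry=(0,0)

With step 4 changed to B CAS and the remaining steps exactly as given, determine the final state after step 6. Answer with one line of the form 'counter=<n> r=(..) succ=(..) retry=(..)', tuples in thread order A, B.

(re-executing from step 4 with the substitution; state before step 4: counter=1 r=(1,0) succ=(0,1) retry=(0,0))
4. B CAS -> counter=1 r=(1,0) succ=(0,1) retry=(0,1)
5. A LOAD -> counter=1 r=(1,0) succ=(0,1) retry=(0,1)
6. A CAS -> counter=2 r=(1,0) succ=(1,1) retry=(0,1)

counter=2 r=(1,0) succ=(1,1) retry=(0,1)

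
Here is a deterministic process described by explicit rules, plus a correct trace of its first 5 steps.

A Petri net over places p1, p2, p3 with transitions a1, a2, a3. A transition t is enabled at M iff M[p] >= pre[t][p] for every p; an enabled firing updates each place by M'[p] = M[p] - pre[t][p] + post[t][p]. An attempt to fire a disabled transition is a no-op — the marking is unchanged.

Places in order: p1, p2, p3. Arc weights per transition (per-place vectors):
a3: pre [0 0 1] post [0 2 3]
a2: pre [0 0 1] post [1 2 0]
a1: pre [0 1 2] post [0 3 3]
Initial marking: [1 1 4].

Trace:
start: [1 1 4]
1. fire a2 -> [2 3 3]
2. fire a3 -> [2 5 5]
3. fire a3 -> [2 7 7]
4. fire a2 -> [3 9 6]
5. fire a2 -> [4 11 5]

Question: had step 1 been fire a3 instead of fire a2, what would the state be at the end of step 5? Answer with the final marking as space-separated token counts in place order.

(re-executing from step 1 with the substitution; state before step 1: [1 1 4])
1. fire a3 -> [1 3 6]
2. fire a3 -> [1 5 8]
3. fire a3 -> [1 7 10]
4. fire a2 -> [2 9 9]
5. fire a2 -> [3 11 8]

3 11 8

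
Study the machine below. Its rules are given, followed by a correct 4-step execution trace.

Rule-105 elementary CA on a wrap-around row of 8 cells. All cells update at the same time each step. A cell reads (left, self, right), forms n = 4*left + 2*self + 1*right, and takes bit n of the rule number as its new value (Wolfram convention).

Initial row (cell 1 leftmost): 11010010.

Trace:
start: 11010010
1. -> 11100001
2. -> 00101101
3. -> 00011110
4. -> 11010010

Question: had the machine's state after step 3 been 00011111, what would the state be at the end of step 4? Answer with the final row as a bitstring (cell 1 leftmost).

state after step 3 := 00011111
4. -> 01010001

01010001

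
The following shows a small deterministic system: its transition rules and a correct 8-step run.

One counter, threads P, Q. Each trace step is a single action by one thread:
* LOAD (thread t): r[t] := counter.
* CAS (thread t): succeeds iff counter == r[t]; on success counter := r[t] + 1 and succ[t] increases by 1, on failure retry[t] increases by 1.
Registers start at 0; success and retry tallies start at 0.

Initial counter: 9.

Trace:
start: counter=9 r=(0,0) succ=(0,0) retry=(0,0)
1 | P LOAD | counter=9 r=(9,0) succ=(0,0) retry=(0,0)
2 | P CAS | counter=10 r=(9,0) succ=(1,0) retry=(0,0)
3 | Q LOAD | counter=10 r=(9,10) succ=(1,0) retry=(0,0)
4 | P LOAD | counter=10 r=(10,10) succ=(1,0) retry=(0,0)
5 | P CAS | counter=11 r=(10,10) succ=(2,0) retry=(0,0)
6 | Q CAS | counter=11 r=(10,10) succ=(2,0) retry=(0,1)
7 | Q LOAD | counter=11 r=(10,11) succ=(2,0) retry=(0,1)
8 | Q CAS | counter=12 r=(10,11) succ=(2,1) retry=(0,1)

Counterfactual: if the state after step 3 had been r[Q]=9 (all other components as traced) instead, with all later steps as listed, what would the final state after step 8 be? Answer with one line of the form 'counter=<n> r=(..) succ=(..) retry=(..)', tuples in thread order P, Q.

state after step 3 := counter=10 r=(9,9) succ=(1,0) retry=(0,0)
4 | P LOAD | counter=10 r=(10,9) succ=(1,0) retry=(0,0)
5 | P CAS | counter=11 r=(10,9) succ=(2,0) retry=(0,0)
6 | Q CAS | counter=11 r=(10,9) succ=(2,0) retry=(0,1)
7 | Q LOAD | counter=11 r=(10,11) succ=(2,0) retry=(0,1)
8 | Q CAS | counter=12 r=(10,11) succ=(2,1) retry=(0,1)

counter=12 r=(10,11) succ=(2,1) retry=(0,1)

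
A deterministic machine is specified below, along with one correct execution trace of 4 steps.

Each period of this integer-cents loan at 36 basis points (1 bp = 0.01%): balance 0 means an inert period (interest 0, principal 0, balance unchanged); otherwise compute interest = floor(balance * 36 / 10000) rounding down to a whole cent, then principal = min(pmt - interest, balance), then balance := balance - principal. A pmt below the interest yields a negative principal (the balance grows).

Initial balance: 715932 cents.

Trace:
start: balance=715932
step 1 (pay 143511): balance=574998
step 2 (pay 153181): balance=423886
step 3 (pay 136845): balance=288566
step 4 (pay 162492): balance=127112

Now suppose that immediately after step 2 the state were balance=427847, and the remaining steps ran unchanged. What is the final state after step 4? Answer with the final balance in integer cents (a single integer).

state after step 2 := balance=427847
step 3 (pay 136845): balance=292542
step 4 (pay 162492): balance=131103

131103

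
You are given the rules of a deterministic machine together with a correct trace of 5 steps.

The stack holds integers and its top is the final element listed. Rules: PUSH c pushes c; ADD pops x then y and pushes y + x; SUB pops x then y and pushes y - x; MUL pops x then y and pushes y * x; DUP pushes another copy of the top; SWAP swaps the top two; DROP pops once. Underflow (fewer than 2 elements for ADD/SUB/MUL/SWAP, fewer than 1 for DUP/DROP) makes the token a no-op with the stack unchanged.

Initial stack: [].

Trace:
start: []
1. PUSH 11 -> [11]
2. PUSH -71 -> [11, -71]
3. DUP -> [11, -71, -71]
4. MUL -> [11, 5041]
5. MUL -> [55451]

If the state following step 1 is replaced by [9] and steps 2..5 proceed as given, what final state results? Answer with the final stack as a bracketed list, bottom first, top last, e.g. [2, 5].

[45369]

state after step 1 := [9]
2. PUSH -71 -> [9, -71]
3. DUP -> [9, -71, -71]
4. MUL -> [9, 5041]
5. MUL -> [45369]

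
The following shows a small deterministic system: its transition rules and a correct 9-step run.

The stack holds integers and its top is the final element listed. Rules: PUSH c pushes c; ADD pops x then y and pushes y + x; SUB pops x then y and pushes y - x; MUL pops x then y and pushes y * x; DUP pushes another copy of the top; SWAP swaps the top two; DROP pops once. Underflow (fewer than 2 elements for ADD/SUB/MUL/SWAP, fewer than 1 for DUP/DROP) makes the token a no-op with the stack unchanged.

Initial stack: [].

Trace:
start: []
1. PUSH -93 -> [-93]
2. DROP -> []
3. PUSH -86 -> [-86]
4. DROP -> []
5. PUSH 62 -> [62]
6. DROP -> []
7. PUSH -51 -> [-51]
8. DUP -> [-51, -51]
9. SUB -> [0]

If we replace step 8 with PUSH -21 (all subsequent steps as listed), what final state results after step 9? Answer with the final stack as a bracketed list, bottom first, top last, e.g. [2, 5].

(re-executing from step 8 with the substitution; state before step 8: [-51])
8. PUSH -21 -> [-51, -21]
9. SUB -> [-30]

[-30]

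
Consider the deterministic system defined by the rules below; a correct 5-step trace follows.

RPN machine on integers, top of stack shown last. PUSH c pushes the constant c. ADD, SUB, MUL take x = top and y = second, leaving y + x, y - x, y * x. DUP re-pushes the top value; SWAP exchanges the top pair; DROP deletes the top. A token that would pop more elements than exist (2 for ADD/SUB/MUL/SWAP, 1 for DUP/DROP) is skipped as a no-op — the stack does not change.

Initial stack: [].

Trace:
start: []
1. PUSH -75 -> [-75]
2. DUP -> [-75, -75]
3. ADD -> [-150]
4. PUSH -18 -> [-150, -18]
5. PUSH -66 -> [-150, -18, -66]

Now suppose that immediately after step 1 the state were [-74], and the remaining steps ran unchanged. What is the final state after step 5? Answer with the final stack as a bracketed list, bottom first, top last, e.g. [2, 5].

[-148, -18, -66]

state after step 1 := [-74]
2. DUP -> [-74, -74]
3. ADD -> [-148]
4. PUSH -18 -> [-148, -18]
5. PUSH -66 -> [-148, -18, -66]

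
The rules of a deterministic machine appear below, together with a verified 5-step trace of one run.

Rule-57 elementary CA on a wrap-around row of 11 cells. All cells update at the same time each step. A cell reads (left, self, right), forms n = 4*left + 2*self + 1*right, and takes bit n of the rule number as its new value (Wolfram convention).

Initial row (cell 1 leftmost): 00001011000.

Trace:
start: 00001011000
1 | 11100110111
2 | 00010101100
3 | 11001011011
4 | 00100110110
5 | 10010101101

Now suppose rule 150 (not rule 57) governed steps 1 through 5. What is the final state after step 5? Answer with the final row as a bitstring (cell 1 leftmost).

(re-executing steps 1..5 under rule 150; state before step 1: 00001011000)
1 | 00011000100
2 | 00100101110
3 | 01111100101
4 | 00111011101
5 | 11010001001

11010001001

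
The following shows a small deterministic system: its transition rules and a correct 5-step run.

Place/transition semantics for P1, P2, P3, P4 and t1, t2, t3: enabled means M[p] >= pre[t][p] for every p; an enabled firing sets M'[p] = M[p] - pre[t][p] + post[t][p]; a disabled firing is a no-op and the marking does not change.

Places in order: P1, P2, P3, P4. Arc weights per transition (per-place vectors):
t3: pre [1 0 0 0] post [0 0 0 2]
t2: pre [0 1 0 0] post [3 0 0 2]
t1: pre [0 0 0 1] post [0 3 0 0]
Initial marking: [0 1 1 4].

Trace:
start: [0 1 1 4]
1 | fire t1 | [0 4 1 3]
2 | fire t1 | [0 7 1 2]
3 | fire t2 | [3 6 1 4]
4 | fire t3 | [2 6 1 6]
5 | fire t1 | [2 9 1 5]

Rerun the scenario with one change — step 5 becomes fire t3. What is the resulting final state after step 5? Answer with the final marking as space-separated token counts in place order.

(re-executing from step 5 with the substitution; state before step 5: [2 6 1 6])
5 | fire t3 | [1 6 1 8]

1 6 1 8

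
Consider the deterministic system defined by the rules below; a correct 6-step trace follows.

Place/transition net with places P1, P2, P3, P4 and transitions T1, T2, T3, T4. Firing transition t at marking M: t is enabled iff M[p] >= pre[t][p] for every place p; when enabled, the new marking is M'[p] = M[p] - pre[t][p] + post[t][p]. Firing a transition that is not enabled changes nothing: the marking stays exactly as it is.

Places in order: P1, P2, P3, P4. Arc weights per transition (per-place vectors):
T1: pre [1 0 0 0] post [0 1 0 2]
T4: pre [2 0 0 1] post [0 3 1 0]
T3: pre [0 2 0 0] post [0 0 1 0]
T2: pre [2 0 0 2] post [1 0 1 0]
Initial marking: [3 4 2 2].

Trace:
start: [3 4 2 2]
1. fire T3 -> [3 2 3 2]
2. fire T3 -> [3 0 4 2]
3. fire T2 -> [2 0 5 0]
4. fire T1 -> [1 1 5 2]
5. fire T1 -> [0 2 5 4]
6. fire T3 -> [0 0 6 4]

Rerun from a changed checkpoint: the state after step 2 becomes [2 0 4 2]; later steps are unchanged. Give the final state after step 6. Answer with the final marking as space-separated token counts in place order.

0 1 5 2

state after step 2 := [2 0 4 2]
3. fire T2 -> [1 0 5 0]
4. fire T1 -> [0 1 5 2]
5. fire T1 -> [0 1 5 2]
6. fire T3 -> [0 1 5 2]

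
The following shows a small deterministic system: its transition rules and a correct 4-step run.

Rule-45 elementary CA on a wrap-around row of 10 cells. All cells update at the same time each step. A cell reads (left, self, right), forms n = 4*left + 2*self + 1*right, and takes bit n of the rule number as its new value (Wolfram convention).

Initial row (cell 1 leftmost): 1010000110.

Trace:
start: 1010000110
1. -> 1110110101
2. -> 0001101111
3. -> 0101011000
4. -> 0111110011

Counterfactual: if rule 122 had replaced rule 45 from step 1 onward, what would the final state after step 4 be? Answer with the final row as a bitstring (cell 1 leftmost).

(re-executing steps 1..4 under rule 122; state before step 1: 1010000110)
1. -> 0101001111
2. -> 1010111001
3. -> 1101101111
4. -> 0111111000

0111111000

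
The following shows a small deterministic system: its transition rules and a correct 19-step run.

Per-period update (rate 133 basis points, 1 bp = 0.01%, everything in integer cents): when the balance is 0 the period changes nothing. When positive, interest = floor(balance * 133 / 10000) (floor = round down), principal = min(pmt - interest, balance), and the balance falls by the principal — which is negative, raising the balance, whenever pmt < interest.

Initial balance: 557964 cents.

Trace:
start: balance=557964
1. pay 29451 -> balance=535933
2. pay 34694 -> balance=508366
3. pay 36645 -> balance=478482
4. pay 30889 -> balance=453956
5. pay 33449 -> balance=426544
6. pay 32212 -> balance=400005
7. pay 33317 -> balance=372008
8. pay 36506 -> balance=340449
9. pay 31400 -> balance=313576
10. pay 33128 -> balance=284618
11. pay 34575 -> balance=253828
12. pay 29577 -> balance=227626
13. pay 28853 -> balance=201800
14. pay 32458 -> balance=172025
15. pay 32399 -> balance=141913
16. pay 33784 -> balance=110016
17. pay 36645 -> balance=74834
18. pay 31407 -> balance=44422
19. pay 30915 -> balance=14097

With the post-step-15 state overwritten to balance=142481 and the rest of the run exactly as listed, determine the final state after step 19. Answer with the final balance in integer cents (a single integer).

14695

state after step 15 := balance=142481
16. pay 33784 -> balance=110591
17. pay 36645 -> balance=75416
18. pay 31407 -> balance=45012
19. pay 30915 -> balance=14695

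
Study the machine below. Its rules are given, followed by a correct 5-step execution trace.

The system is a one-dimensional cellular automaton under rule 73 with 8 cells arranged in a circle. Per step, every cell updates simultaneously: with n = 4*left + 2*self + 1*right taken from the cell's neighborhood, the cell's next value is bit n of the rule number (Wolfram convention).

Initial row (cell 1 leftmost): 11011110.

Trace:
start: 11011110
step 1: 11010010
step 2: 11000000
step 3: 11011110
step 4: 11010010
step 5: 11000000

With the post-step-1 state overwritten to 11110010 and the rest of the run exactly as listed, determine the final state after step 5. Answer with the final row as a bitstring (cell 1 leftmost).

state after step 1 := 11110010
step 2: 10010000
step 3: 00000110
step 4: 11110110
step 5: 10010110

10010110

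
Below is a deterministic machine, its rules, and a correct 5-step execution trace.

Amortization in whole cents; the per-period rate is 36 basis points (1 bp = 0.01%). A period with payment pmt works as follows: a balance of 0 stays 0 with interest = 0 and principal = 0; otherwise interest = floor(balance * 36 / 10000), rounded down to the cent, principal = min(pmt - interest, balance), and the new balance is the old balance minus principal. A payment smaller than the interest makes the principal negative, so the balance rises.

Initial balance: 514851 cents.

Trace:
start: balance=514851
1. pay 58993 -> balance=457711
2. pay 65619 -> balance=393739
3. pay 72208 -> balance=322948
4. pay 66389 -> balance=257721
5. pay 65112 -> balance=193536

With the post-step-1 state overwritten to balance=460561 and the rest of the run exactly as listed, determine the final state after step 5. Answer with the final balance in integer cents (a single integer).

state after step 1 := balance=460561
2. pay 65619 -> balance=396600
3. pay 72208 -> balance=325819
4. pay 66389 -> balance=260602
5. pay 65112 -> balance=196428

196428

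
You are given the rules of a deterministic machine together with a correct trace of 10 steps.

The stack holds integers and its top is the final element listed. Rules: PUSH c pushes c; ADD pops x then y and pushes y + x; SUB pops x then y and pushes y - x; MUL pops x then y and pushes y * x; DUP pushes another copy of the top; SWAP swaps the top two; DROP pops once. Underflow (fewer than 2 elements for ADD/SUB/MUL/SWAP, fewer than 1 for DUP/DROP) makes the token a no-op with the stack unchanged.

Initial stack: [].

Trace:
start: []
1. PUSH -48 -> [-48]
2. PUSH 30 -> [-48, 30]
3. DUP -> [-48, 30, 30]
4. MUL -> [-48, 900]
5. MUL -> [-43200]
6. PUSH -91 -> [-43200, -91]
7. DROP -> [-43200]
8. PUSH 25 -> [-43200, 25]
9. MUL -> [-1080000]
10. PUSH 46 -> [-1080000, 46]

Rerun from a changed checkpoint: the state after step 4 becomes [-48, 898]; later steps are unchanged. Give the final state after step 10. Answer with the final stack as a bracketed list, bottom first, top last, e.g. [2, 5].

state after step 4 := [-48, 898]
5. MUL -> [-43104]
6. PUSH -91 -> [-43104, -91]
7. DROP -> [-43104]
8. PUSH 25 -> [-43104, 25]
9. MUL -> [-1077600]
10. PUSH 46 -> [-1077600, 46]

[-1077600, 46]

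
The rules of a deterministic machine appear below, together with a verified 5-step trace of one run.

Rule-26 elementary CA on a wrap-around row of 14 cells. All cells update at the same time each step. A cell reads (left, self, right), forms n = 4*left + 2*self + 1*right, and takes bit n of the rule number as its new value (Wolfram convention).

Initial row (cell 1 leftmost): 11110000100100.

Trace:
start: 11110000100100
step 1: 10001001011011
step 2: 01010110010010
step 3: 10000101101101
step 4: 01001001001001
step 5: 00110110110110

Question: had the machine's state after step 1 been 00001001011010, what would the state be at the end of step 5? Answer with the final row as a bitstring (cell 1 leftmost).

state after step 1 := 00001001011010
step 2: 00010110010001
step 3: 10100101101010
step 4: 00011001000000
step 5: 00110110100000

00110110100000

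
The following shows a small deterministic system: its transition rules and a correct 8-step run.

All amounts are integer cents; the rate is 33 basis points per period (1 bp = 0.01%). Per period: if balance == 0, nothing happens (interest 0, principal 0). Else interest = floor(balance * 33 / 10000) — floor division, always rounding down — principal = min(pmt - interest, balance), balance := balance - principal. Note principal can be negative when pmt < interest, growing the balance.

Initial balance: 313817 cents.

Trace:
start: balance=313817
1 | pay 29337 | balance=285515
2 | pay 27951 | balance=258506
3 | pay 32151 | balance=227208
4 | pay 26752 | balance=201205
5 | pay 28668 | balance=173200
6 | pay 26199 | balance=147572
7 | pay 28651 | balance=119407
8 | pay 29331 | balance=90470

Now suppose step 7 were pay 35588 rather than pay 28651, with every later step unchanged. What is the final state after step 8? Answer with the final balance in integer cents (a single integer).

(re-executing from step 7 with the substitution; state before step 7: balance=147572)
7 | pay 35588 | balance=112470
8 | pay 29331 | balance=83510

83510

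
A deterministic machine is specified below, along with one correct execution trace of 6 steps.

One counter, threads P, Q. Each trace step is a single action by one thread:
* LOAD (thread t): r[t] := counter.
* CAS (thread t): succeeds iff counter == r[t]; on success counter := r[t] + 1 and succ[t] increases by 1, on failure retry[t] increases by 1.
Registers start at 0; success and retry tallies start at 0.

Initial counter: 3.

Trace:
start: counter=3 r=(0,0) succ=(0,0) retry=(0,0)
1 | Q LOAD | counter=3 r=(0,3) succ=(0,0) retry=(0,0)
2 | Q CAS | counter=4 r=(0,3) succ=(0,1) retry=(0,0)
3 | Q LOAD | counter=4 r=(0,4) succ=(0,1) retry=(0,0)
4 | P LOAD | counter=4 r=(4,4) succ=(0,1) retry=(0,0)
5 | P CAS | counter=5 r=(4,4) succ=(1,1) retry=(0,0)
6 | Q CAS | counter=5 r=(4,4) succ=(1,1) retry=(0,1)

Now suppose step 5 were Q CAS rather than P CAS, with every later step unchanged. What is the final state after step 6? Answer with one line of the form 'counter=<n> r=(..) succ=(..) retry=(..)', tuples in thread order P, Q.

counter=5 r=(4,4) succ=(0,2) retry=(0,1)

(re-executing from step 5 with the substitution; state before step 5: counter=4 r=(4,4) succ=(0,1) retry=(0,0))
5 | Q CAS | counter=5 r=(4,4) succ=(0,2) retry=(0,0)
6 | Q CAS | counter=5 r=(4,4) succ=(0,2) retry=(0,1)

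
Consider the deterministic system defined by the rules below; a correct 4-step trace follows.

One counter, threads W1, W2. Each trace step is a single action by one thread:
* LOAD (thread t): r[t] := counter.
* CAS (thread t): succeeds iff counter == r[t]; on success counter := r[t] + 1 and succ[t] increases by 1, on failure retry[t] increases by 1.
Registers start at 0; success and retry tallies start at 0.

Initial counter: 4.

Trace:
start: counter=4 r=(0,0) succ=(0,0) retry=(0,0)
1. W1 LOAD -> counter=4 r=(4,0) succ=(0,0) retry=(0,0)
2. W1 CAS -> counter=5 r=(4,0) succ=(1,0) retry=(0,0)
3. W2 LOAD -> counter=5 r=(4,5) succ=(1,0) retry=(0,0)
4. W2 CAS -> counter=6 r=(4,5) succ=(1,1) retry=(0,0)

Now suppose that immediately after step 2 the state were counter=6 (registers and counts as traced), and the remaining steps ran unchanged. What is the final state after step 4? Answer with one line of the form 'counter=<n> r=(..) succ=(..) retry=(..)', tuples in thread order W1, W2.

counter=7 r=(4,6) succ=(1,1) retry=(0,0)

state after step 2 := counter=6 r=(4,0) succ=(1,0) retry=(0,0)
3. W2 LOAD -> counter=6 r=(4,6) succ=(1,0) retry=(0,0)
4. W2 CAS -> counter=7 r=(4,6) succ=(1,1) retry=(0,0)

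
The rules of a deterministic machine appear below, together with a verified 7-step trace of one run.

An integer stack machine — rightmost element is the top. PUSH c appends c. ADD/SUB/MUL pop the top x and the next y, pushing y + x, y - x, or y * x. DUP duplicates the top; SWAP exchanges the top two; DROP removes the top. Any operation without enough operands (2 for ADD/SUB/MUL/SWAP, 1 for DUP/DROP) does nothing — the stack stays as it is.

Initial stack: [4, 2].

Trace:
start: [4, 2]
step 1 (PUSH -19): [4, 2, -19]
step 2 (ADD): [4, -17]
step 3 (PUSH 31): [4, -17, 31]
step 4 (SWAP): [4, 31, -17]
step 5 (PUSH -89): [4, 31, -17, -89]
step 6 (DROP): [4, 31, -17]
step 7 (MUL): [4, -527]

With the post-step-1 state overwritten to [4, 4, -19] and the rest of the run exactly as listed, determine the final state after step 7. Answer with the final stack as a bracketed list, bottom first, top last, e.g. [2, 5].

state after step 1 := [4, 4, -19]
step 2 (ADD): [4, -15]
step 3 (PUSH 31): [4, -15, 31]
step 4 (SWAP): [4, 31, -15]
step 5 (PUSH -89): [4, 31, -15, -89]
step 6 (DROP): [4, 31, -15]
step 7 (MUL): [4, -465]

[4, -465]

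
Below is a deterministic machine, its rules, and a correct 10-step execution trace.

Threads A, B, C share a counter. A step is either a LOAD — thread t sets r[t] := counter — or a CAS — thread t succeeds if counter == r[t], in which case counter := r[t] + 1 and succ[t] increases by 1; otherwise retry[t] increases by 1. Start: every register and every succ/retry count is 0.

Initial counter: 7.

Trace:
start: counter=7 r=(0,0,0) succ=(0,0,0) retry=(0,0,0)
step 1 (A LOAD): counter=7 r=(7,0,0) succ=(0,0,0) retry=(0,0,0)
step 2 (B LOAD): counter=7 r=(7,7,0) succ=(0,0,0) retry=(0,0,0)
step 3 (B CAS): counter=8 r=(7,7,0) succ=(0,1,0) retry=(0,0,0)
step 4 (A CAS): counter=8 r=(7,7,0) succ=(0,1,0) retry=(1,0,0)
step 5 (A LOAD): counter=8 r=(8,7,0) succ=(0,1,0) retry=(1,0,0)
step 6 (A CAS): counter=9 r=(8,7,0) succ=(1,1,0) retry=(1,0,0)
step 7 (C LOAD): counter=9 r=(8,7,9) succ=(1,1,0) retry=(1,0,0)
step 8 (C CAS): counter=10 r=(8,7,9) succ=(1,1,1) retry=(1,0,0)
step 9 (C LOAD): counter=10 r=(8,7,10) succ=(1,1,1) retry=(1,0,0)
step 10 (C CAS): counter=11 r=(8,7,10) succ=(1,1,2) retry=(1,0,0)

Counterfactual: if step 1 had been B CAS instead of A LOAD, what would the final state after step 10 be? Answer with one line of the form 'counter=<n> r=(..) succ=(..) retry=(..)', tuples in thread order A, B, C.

(re-executing from step 1 with the substitution; state before step 1: counter=7 r=(0,0,0) succ=(0,0,0) retry=(0,0,0))
step 1 (B CAS): counter=7 r=(0,0,0) succ=(0,0,0) retry=(0,1,0)
step 2 (B LOAD): counter=7 r=(0,7,0) succ=(0,0,0) retry=(0,1,0)
step 3 (B CAS): counter=8 r=(0,7,0) succ=(0,1,0) retry=(0,1,0)
step 4 (A CAS): counter=8 r=(0,7,0) succ=(0,1,0) retry=(1,1,0)
step 5 (A LOAD): counter=8 r=(8,7,0) succ=(0,1,0) retry=(1,1,0)
step 6 (A CAS): counter=9 r=(8,7,0) succ=(1,1,0) retry=(1,1,0)
step 7 (C LOAD): counter=9 r=(8,7,9) succ=(1,1,0) retry=(1,1,0)
step 8 (C CAS): counter=10 r=(8,7,9) succ=(1,1,1) retry=(1,1,0)
step 9 (C LOAD): counter=10 r=(8,7,10) succ=(1,1,1) retry=(1,1,0)
step 10 (C CAS): counter=11 r=(8,7,10) succ=(1,1,2) retry=(1,1,0)

counter=11 r=(8,7,10) succ=(1,1,2) retry=(1,1,0)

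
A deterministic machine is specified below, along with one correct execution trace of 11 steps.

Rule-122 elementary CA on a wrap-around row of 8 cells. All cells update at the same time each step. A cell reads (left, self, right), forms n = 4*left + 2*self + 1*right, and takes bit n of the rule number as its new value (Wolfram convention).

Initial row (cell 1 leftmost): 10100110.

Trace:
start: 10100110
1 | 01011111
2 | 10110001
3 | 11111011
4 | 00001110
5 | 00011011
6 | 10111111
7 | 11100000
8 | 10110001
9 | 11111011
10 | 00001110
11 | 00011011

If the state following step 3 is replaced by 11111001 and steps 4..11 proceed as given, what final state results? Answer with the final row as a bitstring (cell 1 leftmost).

00000000

state after step 3 := 11111001
4 | 00001111
5 | 10011001
6 | 11111111
7 | 00000000
8 | 00000000
9 | 00000000
10 | 00000000
11 | 00000000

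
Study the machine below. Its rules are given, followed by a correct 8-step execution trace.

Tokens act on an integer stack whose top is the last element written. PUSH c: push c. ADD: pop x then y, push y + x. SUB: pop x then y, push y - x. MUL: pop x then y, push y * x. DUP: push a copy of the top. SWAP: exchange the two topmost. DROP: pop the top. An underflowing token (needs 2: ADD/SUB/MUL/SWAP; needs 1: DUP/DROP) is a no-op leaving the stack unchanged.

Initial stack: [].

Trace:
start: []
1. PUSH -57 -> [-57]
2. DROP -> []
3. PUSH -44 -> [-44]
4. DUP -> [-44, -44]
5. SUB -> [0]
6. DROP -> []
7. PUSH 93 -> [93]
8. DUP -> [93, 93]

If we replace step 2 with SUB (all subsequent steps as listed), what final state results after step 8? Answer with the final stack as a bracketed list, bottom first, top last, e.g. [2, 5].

[-57, 93, 93]

(re-executing from step 2 with the substitution; state before step 2: [-57])
2. SUB -> [-57]
3. PUSH -44 -> [-57, -44]
4. DUP -> [-57, -44, -44]
5. SUB -> [-57, 0]
6. DROP -> [-57]
7. PUSH 93 -> [-57, 93]
8. DUP -> [-57, 93, 93]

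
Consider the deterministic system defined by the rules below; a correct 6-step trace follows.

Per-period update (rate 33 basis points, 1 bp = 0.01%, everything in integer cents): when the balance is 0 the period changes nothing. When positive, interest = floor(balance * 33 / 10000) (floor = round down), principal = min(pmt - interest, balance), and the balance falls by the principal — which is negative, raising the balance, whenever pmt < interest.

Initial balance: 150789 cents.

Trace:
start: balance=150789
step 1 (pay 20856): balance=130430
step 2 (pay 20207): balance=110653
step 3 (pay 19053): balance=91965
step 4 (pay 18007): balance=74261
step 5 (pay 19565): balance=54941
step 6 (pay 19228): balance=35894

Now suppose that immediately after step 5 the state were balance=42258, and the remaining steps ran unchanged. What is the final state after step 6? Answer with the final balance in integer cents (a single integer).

state after step 5 := balance=42258
step 6 (pay 19228): balance=23169

23169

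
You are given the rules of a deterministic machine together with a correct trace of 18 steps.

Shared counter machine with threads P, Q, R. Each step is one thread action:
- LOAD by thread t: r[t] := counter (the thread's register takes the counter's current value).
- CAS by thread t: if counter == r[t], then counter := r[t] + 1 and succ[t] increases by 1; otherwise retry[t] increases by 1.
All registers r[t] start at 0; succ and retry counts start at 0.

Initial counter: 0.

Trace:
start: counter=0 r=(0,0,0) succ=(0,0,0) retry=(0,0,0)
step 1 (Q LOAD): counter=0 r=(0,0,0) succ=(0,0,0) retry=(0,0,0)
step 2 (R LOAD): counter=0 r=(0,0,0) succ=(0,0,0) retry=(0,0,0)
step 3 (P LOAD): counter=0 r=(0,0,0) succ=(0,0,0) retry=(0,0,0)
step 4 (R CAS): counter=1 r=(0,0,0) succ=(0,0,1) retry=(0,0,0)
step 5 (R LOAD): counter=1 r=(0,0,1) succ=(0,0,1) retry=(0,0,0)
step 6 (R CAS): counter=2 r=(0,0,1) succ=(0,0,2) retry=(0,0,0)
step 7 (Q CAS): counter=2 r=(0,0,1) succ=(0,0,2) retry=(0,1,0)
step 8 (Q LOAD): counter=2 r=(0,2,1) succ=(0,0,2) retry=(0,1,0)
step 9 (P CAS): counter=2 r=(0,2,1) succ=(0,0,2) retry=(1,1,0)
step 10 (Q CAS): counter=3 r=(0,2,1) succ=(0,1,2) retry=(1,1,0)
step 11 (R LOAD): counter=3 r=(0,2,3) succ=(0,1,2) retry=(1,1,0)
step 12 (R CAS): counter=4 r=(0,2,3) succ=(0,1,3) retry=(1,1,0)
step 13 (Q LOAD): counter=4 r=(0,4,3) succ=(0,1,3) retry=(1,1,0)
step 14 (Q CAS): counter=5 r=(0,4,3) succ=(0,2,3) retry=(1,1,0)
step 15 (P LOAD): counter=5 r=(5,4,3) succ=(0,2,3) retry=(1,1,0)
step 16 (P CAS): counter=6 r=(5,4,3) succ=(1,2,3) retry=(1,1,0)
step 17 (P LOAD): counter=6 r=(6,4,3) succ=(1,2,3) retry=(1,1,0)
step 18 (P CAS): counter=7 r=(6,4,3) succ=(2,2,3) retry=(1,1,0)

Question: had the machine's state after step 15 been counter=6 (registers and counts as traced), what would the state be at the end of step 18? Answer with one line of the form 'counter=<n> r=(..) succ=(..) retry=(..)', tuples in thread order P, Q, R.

state after step 15 := counter=6 r=(5,4,3) succ=(0,2,3) retry=(1,1,0)
step 16 (P CAS): counter=6 r=(5,4,3) succ=(0,2,3) retry=(2,1,0)
step 17 (P LOAD): counter=6 r=(6,4,3) succ=(0,2,3) retry=(2,1,0)
step 18 (P CAS): counter=7 r=(6,4,3) succ=(1,2,3) retry=(2,1,0)

counter=7 r=(6,4,3) succ=(1,2,3) retry=(2,1,0)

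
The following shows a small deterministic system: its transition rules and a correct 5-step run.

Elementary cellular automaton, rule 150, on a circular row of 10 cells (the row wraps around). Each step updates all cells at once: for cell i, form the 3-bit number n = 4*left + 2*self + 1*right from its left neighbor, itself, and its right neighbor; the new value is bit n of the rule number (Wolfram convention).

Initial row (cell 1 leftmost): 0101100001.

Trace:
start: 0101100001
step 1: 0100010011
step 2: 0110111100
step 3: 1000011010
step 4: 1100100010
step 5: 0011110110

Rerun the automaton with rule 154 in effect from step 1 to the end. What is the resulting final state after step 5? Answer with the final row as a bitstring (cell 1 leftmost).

0100100001

(re-executing steps 1..5 under rule 154; state before step 1: 0101100001)
step 1: 0001010010
step 2: 0010001101
step 3: 1101011000
step 4: 1000010101
step 5: 0100100001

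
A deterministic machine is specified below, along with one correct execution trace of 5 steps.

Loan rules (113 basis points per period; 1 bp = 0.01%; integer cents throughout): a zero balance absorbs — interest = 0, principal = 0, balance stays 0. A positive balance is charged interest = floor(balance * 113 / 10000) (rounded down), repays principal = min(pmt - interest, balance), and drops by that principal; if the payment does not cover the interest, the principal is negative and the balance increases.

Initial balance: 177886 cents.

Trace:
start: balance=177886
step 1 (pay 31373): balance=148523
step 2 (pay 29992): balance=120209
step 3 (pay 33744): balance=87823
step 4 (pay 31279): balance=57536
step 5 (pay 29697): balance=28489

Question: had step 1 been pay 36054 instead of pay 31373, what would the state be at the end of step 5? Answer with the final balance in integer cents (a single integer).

23592

(re-executing from step 1 with the substitution; state before step 1: balance=177886)
step 1 (pay 36054): balance=143842
step 2 (pay 29992): balance=115475
step 3 (pay 33744): balance=83035
step 4 (pay 31279): balance=52694
step 5 (pay 29697): balance=23592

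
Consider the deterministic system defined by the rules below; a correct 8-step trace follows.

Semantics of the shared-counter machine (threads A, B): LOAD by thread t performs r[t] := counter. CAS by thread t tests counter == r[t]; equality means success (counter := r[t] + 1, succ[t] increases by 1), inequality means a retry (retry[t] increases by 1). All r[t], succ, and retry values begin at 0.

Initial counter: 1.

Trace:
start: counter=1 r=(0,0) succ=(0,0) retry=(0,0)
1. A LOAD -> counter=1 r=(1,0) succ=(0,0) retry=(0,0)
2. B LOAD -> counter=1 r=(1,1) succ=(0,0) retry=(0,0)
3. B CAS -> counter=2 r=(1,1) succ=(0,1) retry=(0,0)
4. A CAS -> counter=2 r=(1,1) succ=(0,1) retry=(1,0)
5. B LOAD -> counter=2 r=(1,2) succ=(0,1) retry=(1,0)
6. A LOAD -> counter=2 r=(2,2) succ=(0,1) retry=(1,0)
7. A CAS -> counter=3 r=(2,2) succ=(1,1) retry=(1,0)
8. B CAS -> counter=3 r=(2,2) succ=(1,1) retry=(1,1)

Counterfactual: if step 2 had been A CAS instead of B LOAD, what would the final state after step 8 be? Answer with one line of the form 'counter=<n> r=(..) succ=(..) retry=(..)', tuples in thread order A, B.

counter=3 r=(2,2) succ=(2,0) retry=(1,2)

(re-executing from step 2 with the substitution; state before step 2: counter=1 r=(1,0) succ=(0,0) retry=(0,0))
2. A CAS -> counter=2 r=(1,0) succ=(1,0) retry=(0,0)
3. B CAS -> counter=2 r=(1,0) succ=(1,0) retry=(0,1)
4. A CAS -> counter=2 r=(1,0) succ=(1,0) retry=(1,1)
5. B LOAD -> counter=2 r=(1,2) succ=(1,0) retry=(1,1)
6. A LOAD -> counter=2 r=(2,2) succ=(1,0) retry=(1,1)
7. A CAS -> counter=3 r=(2,2) succ=(2,0) retry=(1,1)
8. B CAS -> counter=3 r=(2,2) succ=(2,0) retry=(1,2)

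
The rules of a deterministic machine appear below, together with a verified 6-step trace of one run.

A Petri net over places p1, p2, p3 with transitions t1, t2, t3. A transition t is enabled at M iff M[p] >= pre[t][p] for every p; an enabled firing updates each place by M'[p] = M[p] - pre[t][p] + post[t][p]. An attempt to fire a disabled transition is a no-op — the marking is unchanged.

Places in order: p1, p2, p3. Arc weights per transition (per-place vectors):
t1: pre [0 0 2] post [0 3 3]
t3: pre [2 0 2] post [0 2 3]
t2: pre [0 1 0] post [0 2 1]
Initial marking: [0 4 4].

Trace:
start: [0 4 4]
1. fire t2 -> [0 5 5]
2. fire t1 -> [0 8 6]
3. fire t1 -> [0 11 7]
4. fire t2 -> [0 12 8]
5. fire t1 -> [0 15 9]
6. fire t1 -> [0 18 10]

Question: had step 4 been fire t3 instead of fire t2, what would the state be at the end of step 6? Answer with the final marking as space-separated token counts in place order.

(re-executing from step 4 with the substitution; state before step 4: [0 11 7])
4. fire t3 -> [0 11 7]
5. fire t1 -> [0 14 8]
6. fire t1 -> [0 17 9]

0 17 9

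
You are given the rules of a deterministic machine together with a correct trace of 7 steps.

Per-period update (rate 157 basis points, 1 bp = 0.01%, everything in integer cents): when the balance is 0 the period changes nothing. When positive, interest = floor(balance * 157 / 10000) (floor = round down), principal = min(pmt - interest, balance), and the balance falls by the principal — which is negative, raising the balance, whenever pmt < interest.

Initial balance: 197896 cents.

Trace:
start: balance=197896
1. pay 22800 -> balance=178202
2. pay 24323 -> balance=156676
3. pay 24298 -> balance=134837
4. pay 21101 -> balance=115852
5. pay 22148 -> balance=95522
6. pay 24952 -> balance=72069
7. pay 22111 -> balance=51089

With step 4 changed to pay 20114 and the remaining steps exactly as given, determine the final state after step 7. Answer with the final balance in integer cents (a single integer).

52124

(re-executing from step 4 with the substitution; state before step 4: balance=134837)
4. pay 20114 -> balance=116839
5. pay 22148 -> balance=96525
6. pay 24952 -> balance=73088
7. pay 22111 -> balance=52124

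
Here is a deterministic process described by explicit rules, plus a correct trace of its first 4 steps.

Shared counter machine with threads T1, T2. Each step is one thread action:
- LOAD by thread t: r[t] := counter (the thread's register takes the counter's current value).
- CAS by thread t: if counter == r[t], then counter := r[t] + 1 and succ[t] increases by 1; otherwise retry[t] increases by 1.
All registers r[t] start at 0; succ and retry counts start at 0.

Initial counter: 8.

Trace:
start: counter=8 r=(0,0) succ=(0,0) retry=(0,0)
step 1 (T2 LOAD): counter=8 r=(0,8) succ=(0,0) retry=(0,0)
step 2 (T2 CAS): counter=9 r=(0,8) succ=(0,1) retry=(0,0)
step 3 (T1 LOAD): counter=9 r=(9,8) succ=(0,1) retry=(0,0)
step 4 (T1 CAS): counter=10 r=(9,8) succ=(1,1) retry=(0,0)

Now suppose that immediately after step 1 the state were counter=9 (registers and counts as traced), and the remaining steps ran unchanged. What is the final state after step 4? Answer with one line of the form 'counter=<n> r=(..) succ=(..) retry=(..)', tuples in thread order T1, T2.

state after step 1 := counter=9 r=(0,8) succ=(0,0) retry=(0,0)
step 2 (T2 CAS): counter=9 r=(0,8) succ=(0,0) retry=(0,1)
step 3 (T1 LOAD): counter=9 r=(9,8) succ=(0,0) retry=(0,1)
step 4 (T1 CAS): counter=10 r=(9,8) succ=(1,0) retry=(0,1)

counter=10 r=(9,8) succ=(1,0) retry=(0,1)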